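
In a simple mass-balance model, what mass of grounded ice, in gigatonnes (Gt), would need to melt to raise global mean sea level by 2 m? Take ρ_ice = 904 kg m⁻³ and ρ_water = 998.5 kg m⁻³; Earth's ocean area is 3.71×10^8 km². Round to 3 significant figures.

≈ 7.41×10^5 Gt

Required water volume = Δh × A = 2 m × 3.71×10^14 m² = 7.420×10^14 m³.
ρ_w = 998.5 kg m⁻³, so the mass of water = 7.420×10^14 m³ × 998.5 kg m⁻³ = 7.409×10^17 kg = 7.41×10^5 Gt (and the same mass of ice, by conservation).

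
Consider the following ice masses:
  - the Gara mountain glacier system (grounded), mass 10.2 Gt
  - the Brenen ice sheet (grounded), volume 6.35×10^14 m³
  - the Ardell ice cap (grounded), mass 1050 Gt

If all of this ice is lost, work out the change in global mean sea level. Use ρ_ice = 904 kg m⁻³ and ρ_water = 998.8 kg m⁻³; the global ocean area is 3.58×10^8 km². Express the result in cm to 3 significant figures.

≈ 161 cm

Gara: 10.2 Gt = 1.020×10^13 kg; dividing by ρ_w = 998.8 kg m⁻³ gives 1.021×10^10 m³ of water.
Brenen: 6.35×10^14 m³ × (904/998.8) = 5.747×10^14 m³ of water.
Ardell: 1050 Gt = 1.050×10^15 kg; dividing by ρ_w = 998.8 kg m⁻³ gives 1.051×10^12 m³ of water.
Total added water ≈ 5.758×10^14 m³ over 3.58×10^14 m² → Δh = 1.61 m = 161 cm.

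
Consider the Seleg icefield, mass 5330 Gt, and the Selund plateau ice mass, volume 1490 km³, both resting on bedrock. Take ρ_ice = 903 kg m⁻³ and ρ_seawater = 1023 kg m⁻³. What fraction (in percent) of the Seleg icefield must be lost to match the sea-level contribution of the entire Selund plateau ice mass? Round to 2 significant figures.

Equal sea-level rise means equal mass of meltwater, i.e. equal mass of ice lost.
Ice mass of Selund: 1.345×10^15 kg; ice mass of Seleg: 5.330×10^15 kg.
Fraction required = 1.345×10^15 / 5.330×10^15 = 0.252 → 25 %.

≈ 25 %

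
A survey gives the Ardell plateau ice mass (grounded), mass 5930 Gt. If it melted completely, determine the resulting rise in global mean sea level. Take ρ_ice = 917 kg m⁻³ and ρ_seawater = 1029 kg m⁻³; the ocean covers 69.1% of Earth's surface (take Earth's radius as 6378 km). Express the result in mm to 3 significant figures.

≈ 16.3 mm

Ardell: 5930 Gt = 5.930×10^15 kg; dividing by ρ_w = 1029 kg m⁻³ gives 5.763×10^12 m³ of water.
Spread over 3.53×10^14 m² of ocean, Δh = 5.763×10^12 / 3.53×10^14 = 0.0163 m = 16.3 mm.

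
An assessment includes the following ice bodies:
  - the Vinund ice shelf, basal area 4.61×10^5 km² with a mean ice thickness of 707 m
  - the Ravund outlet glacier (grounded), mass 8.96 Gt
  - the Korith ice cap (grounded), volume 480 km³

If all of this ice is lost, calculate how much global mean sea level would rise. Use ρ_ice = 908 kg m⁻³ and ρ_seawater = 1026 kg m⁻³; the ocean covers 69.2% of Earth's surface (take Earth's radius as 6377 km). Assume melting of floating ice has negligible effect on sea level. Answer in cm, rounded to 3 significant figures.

The Vinund ice shelf is floating and already displaces its own weight of water, so its melt adds essentially nothing to sea level.
Ravund: 8.96 Gt = 8.960×10^12 kg; dividing by ρ_w = 1026 kg m⁻³ gives 8.733×10^9 m³ of water.
Korith: 480 km³ × (908/1026) = 424.8 km³ of water.
Total added water ≈ 4.335×10^11 m³ over 3.54×10^14 m² → Δh = 1.23×10^-3 m = 0.123 cm.

≈ 0.123 cm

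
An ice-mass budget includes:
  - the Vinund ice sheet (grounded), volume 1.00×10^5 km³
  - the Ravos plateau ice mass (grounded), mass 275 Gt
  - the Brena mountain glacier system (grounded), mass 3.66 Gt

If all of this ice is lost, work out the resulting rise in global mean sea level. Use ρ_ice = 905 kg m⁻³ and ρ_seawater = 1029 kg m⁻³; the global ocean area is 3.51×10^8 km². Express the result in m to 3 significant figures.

≈ 0.251 m

Vinund: 1.00×10^5 km³ × (905/1029) = 8.795×10^4 km³ of water.
Ravos: 275 Gt = 2.750×10^14 kg; dividing by ρ_w = 1029 kg m⁻³ gives 2.672×10^11 m³ of water.
Brena: 3.66 Gt = 3.660×10^12 kg; dividing by ρ_w = 1029 kg m⁻³ gives 3.557×10^9 m³ of water.
Total added water ≈ 8.822×10^13 m³ over 3.51×10^14 m² → Δh = 0.251 m.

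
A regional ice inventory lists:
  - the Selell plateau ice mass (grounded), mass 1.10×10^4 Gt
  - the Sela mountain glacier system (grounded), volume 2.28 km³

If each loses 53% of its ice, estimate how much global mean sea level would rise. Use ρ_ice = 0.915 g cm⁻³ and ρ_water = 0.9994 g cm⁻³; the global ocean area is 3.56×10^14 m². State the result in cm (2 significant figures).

Selell: 0.53 × 1.10×10^4 Gt = 5.830×10^15 kg; dividing by ρ_w = 0.9994 g cm⁻³ = 999.4 kg m⁻³ gives 5.834×10^12 m³ of water.
Sela: 0.53 × 2.28 km³ × (915/999.4) = 1.106 km³ of water.
Total added water ≈ 5.835×10^12 m³ over 3.56×10^14 m² → Δh = 0.0164 m = 1.6 cm.

≈ 1.6 cm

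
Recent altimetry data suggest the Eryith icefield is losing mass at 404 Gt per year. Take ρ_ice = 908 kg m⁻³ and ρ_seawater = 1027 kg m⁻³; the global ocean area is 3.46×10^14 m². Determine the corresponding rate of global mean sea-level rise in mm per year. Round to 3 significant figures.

ρ_w = 1027 kg m⁻³. Annual water volume added = 404 Gt / ρ_w = 4.040×10^14 kg / 1027 kg m⁻³ = 3.934×10^11 m³.
Δh per year = 3.934×10^11 / 3.46×10^14 = 1.14×10^-3 m = 1.14 mm.

≈ 1.14 mm/yr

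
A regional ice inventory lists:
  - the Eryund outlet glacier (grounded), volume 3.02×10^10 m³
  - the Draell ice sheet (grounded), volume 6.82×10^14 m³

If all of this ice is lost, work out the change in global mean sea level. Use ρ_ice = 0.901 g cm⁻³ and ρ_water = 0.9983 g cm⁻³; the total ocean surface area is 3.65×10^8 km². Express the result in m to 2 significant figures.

Eryund: 3.02×10^10 m³ × (901/998.3) = 2.726×10^10 m³ of water.
Draell: 6.82×10^14 m³ × (901/998.3) = 6.155×10^14 m³ of water.
Total added water ≈ 6.156×10^14 m³ over 3.65×10^14 m² → Δh = 1.69 m.

≈ 1.7 m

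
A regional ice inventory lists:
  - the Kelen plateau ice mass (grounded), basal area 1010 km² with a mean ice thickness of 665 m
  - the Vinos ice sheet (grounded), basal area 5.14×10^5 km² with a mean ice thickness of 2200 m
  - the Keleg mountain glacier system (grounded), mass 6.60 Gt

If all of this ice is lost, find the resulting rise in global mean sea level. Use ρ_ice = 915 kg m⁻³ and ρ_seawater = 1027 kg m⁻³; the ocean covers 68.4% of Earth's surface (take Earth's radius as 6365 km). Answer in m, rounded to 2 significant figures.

Kelen: ice volume = 1010 km² × 665 m = 671.6 km³; 671.6 × (915/1027) = 598.4 km³ of water.
Vinos: ice volume = 5.14×10^5 km² × 2200 m = 1.131×10^6 km³; 1.131×10^6 × (915/1027) = 1.007×10^6 km³ of water.
Keleg: 6.60 Gt = 6.600×10^12 kg; dividing by ρ_w = 1027 kg m⁻³ gives 6.426×10^9 m³ of water.
Total added water ≈ 1.008×10^15 m³ over 3.48×10^14 m² → Δh = 2.89 m.

≈ 2.9 m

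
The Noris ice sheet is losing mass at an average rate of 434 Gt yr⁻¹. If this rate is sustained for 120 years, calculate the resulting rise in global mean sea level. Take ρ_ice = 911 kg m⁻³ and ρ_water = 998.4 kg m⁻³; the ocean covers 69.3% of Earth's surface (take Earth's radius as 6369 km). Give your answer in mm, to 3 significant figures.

≈ 148 mm

Total mass lost = 434 Gt/yr × 120 yr = 5.208×10^4 Gt = 5.208×10^16 kg.
ρ_w = 998.4 kg m⁻³, so water volume = 5.208×10^16 / 998.4 = 5.216×10^13 m³.
Δh = 5.216×10^13 / 3.53×10^14 = 0.148 m = 148 mm.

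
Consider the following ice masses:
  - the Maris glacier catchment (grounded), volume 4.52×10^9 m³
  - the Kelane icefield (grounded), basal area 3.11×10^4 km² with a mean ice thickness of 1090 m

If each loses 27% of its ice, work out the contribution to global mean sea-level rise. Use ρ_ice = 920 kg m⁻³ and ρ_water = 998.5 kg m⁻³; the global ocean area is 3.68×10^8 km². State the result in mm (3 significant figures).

Maris: 0.27 × 4.52×10^9 m³ × (920/998.5) = 1.124×10^9 m³ of water.
Kelane: ice volume = 3.11×10^4 km² × 1090 m = 3.390×10^4 km³; 0.27 × 3.390×10^4 × (920/998.5) = 8433 km³ of water.
Total added water ≈ 8.434×10^12 m³ over 3.68×10^14 m² → Δh = 0.0229 m = 22.9 mm.

≈ 22.9 mm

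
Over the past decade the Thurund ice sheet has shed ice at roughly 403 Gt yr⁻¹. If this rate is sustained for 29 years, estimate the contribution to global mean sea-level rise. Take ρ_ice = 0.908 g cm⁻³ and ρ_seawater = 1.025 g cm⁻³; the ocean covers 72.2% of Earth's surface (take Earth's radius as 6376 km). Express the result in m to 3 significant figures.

Total mass lost = 403 Gt/yr × 29 yr = 1.169×10^4 Gt = 1.169×10^16 kg.
ρ_w = 1.025 g cm⁻³ = 1025 kg m⁻³, so water volume = 1.169×10^16 / 1025 = 1.140×10^13 m³.
Δh = 1.140×10^13 / 3.69×10^14 = 0.0309 m.

≈ 0.0309 m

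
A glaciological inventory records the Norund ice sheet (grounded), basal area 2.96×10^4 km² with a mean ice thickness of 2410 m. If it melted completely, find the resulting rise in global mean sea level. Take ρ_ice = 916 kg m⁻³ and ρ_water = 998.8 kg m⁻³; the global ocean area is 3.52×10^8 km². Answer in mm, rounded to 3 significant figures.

Norund: ice volume = 2.96×10^4 km² × 2410 m = 7.134×10^4 km³; 7.134×10^4 × (916/998.8) = 6.542×10^4 km³ of water.
Spread over 3.52×10^14 m² of ocean, Δh = 6.542×10^13 / 3.52×10^14 = 0.186 m = 186 mm.

≈ 186 mm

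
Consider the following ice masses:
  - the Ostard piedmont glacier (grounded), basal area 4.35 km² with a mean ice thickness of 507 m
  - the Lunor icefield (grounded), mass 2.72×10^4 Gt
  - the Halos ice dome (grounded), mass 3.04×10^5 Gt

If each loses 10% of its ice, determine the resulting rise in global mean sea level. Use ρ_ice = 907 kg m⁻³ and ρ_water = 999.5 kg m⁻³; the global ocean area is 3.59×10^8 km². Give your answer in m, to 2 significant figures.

Ostard: ice volume = 4.35 km² × 507 m = 2.205 km³; 0.1 × 2.205 × (907/999.5) = 0.2001 km³ of water.
Lunor: 0.1 × 2.72×10^4 Gt = 2.720×10^15 kg; dividing by ρ_w = 999.5 kg m⁻³ gives 2.721×10^12 m³ of water.
Halos: 0.1 × 3.04×10^5 Gt = 3.040×10^16 kg; dividing by ρ_w = 999.5 kg m⁻³ gives 3.042×10^13 m³ of water.
Total added water ≈ 3.314×10^13 m³ over 3.59×10^14 m² → Δh = 0.0923 m.

≈ 0.092 m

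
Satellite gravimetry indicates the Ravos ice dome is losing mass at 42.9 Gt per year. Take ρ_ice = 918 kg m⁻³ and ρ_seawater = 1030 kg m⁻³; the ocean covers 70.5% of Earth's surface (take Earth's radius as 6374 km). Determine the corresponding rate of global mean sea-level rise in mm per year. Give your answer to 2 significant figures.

≈ 0.12 mm/yr

ρ_w = 1030 kg m⁻³. Annual water volume added = 42.9 Gt / ρ_w = 4.290×10^13 kg / 1030 kg m⁻³ = 4.165×10^10 m³.
Δh per year = 4.165×10^10 / 3.60×10^14 = 1.16×10^-4 m = 0.12 mm.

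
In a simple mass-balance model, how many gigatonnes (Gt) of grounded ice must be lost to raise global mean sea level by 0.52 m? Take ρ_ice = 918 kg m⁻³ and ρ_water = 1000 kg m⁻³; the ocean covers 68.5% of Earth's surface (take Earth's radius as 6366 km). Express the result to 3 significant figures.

Required water volume = Δh × A = 0.52 m × 3.49×10^14 m² = 1.814×10^14 m³.
ρ_w = 1000 kg m⁻³, so the mass of water = 1.814×10^14 m³ × 1000 kg m⁻³ = 1.814×10^17 kg = 1.81×10^5 Gt (and the same mass of ice, by conservation).

≈ 1.81×10^5 Gt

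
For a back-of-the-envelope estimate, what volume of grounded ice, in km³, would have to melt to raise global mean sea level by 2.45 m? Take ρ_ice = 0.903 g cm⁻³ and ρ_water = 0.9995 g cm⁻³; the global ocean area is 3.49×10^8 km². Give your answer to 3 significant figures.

≈ 9.46×10^5 km³

Required water volume = Δh × A = 2.45 m × 3.49×10^14 m² = 8.550×10^14 m³ = 8.550×10^5 km³.
Ice volume = water volume × ρ_w/ρ_ice = 8.550×10^5 × 999.5/903 = 9.46×10^5 km³.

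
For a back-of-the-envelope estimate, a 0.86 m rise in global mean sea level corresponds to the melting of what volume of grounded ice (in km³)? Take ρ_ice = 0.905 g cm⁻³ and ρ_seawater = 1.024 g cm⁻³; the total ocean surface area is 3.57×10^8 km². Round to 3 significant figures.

≈ 3.47×10^5 km³

Required water volume = Δh × A = 0.86 m × 3.57×10^14 m² = 3.070×10^14 m³ = 3.070×10^5 km³.
Ice volume = water volume × ρ_w/ρ_ice = 3.070×10^5 × 1024/905 = 3.47×10^5 km³.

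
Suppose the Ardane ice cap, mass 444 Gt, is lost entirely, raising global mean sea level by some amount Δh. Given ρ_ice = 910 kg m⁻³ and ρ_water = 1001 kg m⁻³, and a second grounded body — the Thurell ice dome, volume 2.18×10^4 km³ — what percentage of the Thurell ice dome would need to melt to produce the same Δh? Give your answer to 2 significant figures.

≈ 2.2 %

Equal sea-level rise means equal mass of meltwater, i.e. equal mass of ice lost.
Ice mass of Ardane: 4.440×10^14 kg; ice mass of Thurell: 1.984×10^16 kg.
Fraction required = 4.440×10^14 / 1.984×10^16 = 0.0224 → 2.2 %.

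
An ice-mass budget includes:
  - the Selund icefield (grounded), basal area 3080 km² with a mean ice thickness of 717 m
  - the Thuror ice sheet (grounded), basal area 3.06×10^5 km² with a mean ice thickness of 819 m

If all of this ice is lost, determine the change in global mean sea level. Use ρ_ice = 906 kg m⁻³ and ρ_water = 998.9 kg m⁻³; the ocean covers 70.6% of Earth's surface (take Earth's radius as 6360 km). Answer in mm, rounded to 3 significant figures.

≈ 639 mm

Selund: ice volume = 3080 km² × 717 m = 2208 km³; 2208 × (906/998.9) = 2003 km³ of water.
Thuror: ice volume = 3.06×10^5 km² × 819 m = 2.506×10^5 km³; 2.506×10^5 × (906/998.9) = 2.273×10^5 km³ of water.
Total added water ≈ 2.293×10^14 m³ over 3.59×10^14 m² → Δh = 0.639 m = 639 mm.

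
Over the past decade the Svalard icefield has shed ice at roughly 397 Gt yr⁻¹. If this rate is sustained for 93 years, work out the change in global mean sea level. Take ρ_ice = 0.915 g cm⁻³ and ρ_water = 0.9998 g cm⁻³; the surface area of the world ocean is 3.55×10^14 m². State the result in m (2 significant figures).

≈ 0.10 m

Total mass lost = 397 Gt/yr × 93 yr = 3.692×10^4 Gt = 3.692×10^16 kg.
ρ_w = 0.9998 g cm⁻³ = 999.8 kg m⁻³, so water volume = 3.692×10^16 / 999.8 = 3.693×10^13 m³.
Δh = 3.693×10^13 / 3.55×10^14 = 0.104 m.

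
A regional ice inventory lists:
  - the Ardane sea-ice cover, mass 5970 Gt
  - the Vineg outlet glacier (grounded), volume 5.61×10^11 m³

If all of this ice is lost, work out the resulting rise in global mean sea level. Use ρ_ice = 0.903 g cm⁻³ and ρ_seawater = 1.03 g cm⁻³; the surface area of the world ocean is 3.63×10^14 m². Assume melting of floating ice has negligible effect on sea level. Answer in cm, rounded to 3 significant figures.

≈ 0.135 cm

The Ardane sea-ice cover is floating and already displaces its own weight of water, so its melt adds essentially nothing to sea level.
Vineg: 5.61×10^11 m³ × (903/1030) = 4.918×10^11 m³ of water.
Total added water ≈ 4.918×10^11 m³ over 3.63×10^14 m² → Δh = 1.35×10^-3 m = 0.135 cm.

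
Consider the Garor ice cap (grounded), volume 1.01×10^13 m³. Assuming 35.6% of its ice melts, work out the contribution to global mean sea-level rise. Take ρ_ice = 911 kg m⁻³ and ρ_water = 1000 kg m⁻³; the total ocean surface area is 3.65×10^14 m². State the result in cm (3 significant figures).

Garor: 0.356 × 1.01×10^13 m³ × (911/1000) = 3.276×10^12 m³ of water.
Spread over 3.65×10^14 m² of ocean, Δh = 3.276×10^12 / 3.65×10^14 = 8.97×10^-3 m = 0.897 cm.

≈ 0.897 cm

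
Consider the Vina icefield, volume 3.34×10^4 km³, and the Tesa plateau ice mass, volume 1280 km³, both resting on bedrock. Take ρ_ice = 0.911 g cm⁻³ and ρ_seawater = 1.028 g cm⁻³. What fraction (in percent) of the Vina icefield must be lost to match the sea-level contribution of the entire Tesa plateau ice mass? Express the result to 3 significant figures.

≈ 3.83 %

Equal sea-level rise means equal mass of meltwater, i.e. equal mass of ice lost.
Ice mass of Tesa: 1.166×10^15 kg; ice mass of Vina: 3.043×10^16 kg.
Fraction required = 1.166×10^15 / 3.043×10^16 = 0.0383 → 3.83 %.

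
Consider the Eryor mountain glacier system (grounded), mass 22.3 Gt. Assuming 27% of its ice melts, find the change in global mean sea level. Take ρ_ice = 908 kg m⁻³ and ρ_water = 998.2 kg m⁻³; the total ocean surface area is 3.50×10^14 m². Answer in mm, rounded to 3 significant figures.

Eryor: 0.27 × 22.3 Gt = 6.021×10^12 kg; dividing by ρ_w = 998.2 kg m⁻³ gives 6.032×10^9 m³ of water.
Spread over 3.50×10^14 m² of ocean, Δh = 6.032×10^9 / 3.50×10^14 = 1.72×10^-5 m = 0.0172 mm.

≈ 0.0172 mm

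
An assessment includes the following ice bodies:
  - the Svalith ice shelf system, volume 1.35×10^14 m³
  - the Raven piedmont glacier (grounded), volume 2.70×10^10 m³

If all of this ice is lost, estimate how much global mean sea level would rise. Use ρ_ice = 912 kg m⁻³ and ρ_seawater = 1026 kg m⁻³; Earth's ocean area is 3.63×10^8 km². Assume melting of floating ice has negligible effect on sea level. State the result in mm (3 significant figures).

The Svalith ice shelf system is floating and already displaces its own weight of water, so its melt adds essentially nothing to sea level.
Raven: 2.70×10^10 m³ × (912/1026) = 2.400×10^10 m³ of water.
Total added water ≈ 2.400×10^10 m³ over 3.63×10^14 m² → Δh = 6.61×10^-5 m = 0.0661 mm.

≈ 0.0661 mm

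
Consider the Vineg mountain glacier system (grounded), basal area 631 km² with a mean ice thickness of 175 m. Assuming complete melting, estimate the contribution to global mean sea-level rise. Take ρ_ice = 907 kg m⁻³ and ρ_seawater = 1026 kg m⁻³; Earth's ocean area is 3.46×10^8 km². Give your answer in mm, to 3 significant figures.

Vineg: ice volume = 631 km² × 175 m = 110.4 km³; 110.4 × (907/1026) = 97.62 km³ of water.
Spread over 3.46×10^14 m² of ocean, Δh = 9.762×10^10 / 3.46×10^14 = 2.82×10^-4 m = 0.282 mm.

≈ 0.282 mm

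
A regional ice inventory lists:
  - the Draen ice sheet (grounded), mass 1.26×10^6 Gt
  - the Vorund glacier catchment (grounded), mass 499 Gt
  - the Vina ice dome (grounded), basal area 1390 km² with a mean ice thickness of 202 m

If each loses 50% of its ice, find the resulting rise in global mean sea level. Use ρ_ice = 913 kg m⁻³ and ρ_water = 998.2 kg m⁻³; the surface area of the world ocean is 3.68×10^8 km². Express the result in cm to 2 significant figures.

Draen: 0.5 × 1.26×10^6 Gt = 6.300×10^17 kg; dividing by ρ_w = 998.2 kg m⁻³ gives 6.311×10^14 m³ of water.
Vorund: 0.5 × 499 Gt = 2.495×10^14 kg; dividing by ρ_w = 998.2 kg m⁻³ gives 2.499×10^11 m³ of water.
Vina: ice volume = 1390 km² × 202 m = 280.8 km³; 0.5 × 280.8 × (913/998.2) = 128.4 km³ of water.
Total added water ≈ 6.315×10^14 m³ over 3.68×10^14 m² → Δh = 1.72 m = 170 cm.

≈ 170 cm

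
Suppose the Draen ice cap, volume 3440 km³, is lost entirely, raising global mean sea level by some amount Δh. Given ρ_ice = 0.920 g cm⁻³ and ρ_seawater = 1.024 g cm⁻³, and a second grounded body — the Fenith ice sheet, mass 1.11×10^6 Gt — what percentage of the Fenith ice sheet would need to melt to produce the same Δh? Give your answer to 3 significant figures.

≈ 0.285 %

Equal sea-level rise means equal mass of meltwater, i.e. equal mass of ice lost.
Ice mass of Draen: 3.165×10^15 kg; ice mass of Fenith: 1.110×10^18 kg.
Fraction required = 3.165×10^15 / 1.110×10^18 = 2.85×10^-3 → 0.285 %.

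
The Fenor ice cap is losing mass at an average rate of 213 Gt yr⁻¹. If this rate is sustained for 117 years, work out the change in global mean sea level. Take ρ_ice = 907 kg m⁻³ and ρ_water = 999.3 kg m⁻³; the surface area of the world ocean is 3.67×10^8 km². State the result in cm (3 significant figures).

Total mass lost = 213 Gt/yr × 117 yr = 2.492×10^4 Gt = 2.492×10^16 kg.
ρ_w = 999.3 kg m⁻³, so water volume = 2.492×10^16 / 999.3 = 2.494×10^13 m³.
Δh = 2.494×10^13 / 3.67×10^14 = 0.0680 m = 6.80 cm.

≈ 6.80 cm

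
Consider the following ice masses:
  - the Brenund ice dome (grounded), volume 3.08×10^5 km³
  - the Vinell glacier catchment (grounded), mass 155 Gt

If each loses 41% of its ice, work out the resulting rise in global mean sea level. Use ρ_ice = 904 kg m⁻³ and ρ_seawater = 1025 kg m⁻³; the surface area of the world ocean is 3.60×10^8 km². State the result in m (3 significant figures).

Brenund: 0.41 × 3.08×10^5 km³ × (904/1025) = 1.114×10^5 km³ of water.
Vinell: 0.41 × 155 Gt = 6.355×10^13 kg; dividing by ρ_w = 1025 kg m⁻³ gives 6.200×10^10 m³ of water.
Total added water ≈ 1.114×10^14 m³ over 3.60×10^14 m² → Δh = 0.310 m.

≈ 0.310 m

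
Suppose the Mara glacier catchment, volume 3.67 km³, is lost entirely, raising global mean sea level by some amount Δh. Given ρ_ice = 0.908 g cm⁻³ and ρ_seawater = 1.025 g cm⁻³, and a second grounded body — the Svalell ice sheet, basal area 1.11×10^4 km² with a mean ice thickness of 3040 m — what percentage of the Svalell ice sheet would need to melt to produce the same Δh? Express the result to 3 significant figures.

≈ 0.0109 %

Equal sea-level rise means equal mass of meltwater, i.e. equal mass of ice lost.
Ice mass of Mara: 3.332×10^12 kg; ice mass of Svalell: 3.064×10^16 kg.
Fraction required = 3.332×10^12 / 3.064×10^16 = 1.09×10^-4 → 0.0109 %.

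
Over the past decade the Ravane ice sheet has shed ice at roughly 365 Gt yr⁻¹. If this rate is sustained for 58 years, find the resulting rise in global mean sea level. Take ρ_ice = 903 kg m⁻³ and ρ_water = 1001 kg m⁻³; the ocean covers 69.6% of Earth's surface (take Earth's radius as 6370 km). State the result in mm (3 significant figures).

Total mass lost = 365 Gt/yr × 58 yr = 2.117×10^4 Gt = 2.117×10^16 kg.
ρ_w = 1001 kg m⁻³, so water volume = 2.117×10^16 / 1001 = 2.115×10^13 m³.
Δh = 2.115×10^13 / 3.55×10^14 = 0.0596 m = 59.6 mm.

≈ 59.6 mm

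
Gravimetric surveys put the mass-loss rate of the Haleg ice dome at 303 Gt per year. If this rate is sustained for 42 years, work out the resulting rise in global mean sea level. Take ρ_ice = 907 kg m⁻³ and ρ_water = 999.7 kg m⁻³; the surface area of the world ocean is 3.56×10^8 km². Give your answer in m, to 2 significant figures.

≈ 0.036 m

Total mass lost = 303 Gt/yr × 42 yr = 1.273×10^4 Gt = 1.273×10^16 kg.
ρ_w = 999.7 kg m⁻³, so water volume = 1.273×10^16 / 999.7 = 1.273×10^13 m³.
Δh = 1.273×10^13 / 3.56×10^14 = 0.0358 m.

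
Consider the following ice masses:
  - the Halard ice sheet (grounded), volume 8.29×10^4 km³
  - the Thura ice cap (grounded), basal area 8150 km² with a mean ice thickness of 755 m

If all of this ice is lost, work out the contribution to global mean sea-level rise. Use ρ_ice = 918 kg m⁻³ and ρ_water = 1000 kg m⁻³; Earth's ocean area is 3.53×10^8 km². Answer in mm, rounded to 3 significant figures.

≈ 232 mm

Halard: 8.29×10^4 km³ × (918/1000) = 7.610×10^4 km³ of water.
Thura: ice volume = 8150 km² × 755 m = 6153 km³; 6153 × (918/1000) = 5649 km³ of water.
Total added water ≈ 8.175×10^13 m³ over 3.53×10^14 m² → Δh = 0.232 m = 232 mm.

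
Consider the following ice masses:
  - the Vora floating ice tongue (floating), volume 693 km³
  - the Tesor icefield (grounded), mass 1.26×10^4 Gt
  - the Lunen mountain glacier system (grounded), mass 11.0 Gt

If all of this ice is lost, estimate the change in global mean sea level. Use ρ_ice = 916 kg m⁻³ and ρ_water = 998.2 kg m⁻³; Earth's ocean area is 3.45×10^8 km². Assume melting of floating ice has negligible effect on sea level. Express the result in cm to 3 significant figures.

≈ 3.66 cm

The Vora floating ice tongue is floating and already displaces its own weight of water, so its melt adds essentially nothing to sea level.
Tesor: 1.26×10^4 Gt = 1.260×10^16 kg; dividing by ρ_w = 998.2 kg m⁻³ gives 1.262×10^13 m³ of water.
Lunen: 11.0 Gt = 1.100×10^13 kg; dividing by ρ_w = 998.2 kg m⁻³ gives 1.102×10^10 m³ of water.
Total added water ≈ 1.263×10^13 m³ over 3.45×10^14 m² → Δh = 0.0366 m = 3.66 cm.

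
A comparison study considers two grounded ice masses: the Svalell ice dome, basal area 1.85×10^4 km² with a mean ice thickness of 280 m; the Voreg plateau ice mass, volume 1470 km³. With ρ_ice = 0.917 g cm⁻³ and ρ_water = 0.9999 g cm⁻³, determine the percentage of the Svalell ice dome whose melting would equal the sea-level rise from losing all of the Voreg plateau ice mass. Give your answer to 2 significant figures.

Equal sea-level rise means equal mass of meltwater, i.e. equal mass of ice lost.
Ice mass of Voreg: 1.348×10^15 kg; ice mass of Svalell: 4.750×10^15 kg.
Fraction required = 1.348×10^15 / 4.750×10^15 = 0.284 → 28 %.

≈ 28 %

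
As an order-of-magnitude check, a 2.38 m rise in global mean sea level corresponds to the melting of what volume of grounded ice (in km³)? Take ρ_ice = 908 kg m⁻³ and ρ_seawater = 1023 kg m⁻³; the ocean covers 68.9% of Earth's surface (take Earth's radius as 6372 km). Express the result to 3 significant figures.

≈ 9.43×10^5 km³

Required water volume = Δh × A = 2.38 m × 3.52×10^14 m² = 8.367×10^14 m³ = 8.367×10^5 km³.
Ice volume = water volume × ρ_w/ρ_ice = 8.367×10^5 × 1023/908 = 9.43×10^5 km³.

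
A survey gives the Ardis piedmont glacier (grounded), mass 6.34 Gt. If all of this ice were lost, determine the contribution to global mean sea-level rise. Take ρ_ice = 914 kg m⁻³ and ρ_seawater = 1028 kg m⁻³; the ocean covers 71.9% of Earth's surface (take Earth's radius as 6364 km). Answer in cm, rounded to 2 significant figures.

Ardis: 6.34 Gt = 6.340×10^12 kg; dividing by ρ_w = 1028 kg m⁻³ gives 6.167×10^9 m³ of water.
Spread over 3.66×10^14 m² of ocean, Δh = 6.167×10^9 / 3.66×10^14 = 1.69×10^-5 m = 1.7×10^-3 cm.

≈ 1.7×10^-3 cm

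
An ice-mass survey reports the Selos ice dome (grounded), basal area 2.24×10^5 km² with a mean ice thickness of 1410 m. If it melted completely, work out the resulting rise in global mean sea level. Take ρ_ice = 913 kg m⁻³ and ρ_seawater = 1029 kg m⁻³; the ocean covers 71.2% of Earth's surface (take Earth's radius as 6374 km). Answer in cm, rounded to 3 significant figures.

≈ 77.1 cm

Selos: ice volume = 2.24×10^5 km² × 1410 m = 3.158×10^5 km³; 3.158×10^5 × (913/1029) = 2.802×10^5 km³ of water.
Spread over 3.64×10^14 m² of ocean, Δh = 2.802×10^14 / 3.64×10^14 = 0.771 m = 77.1 cm.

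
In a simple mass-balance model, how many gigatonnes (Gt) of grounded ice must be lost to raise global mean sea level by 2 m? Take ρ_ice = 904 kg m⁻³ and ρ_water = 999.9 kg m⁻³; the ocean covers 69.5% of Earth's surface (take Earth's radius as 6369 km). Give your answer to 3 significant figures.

Required water volume = Δh × A = 2 m × 3.54×10^14 m² = 7.085×10^14 m³.
ρ_w = 999.9 kg m⁻³, so the mass of water = 7.085×10^14 m³ × 999.9 kg m⁻³ = 7.085×10^17 kg = 7.08×10^5 Gt (and the same mass of ice, by conservation).

≈ 7.08×10^5 Gt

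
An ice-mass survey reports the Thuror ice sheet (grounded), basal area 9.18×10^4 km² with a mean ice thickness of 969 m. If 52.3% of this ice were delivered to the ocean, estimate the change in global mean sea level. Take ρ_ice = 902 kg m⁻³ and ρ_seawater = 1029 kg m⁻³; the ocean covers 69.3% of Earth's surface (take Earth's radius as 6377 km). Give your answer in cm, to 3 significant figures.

≈ 11.5 cm

Thuror: ice volume = 9.18×10^4 km² × 969 m = 8.895×10^4 km³; 0.523 × 8.895×10^4 × (902/1029) = 4.078×10^4 km³ of water.
Spread over 3.54×10^14 m² of ocean, Δh = 4.078×10^13 / 3.54×10^14 = 0.115 m = 11.5 cm.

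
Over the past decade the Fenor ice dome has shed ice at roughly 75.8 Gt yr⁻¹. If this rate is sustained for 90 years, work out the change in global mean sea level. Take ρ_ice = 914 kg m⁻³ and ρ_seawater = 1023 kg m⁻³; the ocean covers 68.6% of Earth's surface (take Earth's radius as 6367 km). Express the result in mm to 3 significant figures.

≈ 19.1 mm

Total mass lost = 75.8 Gt/yr × 90 yr = 6822 Gt = 6.822×10^15 kg.
ρ_w = 1023 kg m⁻³, so water volume = 6.822×10^15 / 1023 = 6.669×10^12 m³.
Δh = 6.669×10^12 / 3.49×10^14 = 0.0191 m = 19.1 mm.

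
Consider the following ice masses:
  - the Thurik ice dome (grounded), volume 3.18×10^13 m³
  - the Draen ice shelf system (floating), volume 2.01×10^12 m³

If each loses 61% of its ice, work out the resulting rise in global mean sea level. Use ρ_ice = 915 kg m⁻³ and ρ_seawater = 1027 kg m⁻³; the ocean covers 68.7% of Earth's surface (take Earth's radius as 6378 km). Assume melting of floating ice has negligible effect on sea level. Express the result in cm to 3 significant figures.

Thurik: 0.61 × 3.18×10^13 m³ × (915/1027) = 1.728×10^13 m³ of water.
The Draen ice shelf system is floating and already displaces its own weight of water, so its melt adds essentially nothing to sea level.
Total added water ≈ 1.728×10^13 m³ over 3.51×10^14 m² → Δh = 0.0492 m = 4.92 cm.

≈ 4.92 cm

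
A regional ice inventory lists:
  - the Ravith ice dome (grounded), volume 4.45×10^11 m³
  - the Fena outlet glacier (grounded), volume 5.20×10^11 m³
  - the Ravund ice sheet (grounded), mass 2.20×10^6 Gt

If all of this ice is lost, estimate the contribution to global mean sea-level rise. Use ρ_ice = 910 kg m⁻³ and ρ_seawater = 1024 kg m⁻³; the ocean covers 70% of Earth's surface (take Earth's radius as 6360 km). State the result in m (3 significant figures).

≈ 6.04 m

Ravith: 4.45×10^11 m³ × (910/1024) = 3.955×10^11 m³ of water.
Fena: 5.20×10^11 m³ × (910/1024) = 4.621×10^11 m³ of water.
Ravund: 2.20×10^6 Gt = 2.200×10^18 kg; dividing by ρ_w = 1024 kg m⁻³ gives 2.148×10^15 m³ of water.
Total added water ≈ 2.149×10^15 m³ over 3.56×10^14 m² → Δh = 6.04 m.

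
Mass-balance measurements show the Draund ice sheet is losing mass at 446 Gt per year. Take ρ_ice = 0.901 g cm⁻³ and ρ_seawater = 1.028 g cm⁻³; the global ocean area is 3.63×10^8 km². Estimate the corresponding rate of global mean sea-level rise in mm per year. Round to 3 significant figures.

ρ_w = 1.028 g cm⁻³ = 1028 kg m⁻³. Annual water volume added = 446 Gt / ρ_w = 4.460×10^14 kg / 1028 kg m⁻³ = 4.339×10^11 m³.
Δh per year = 4.339×10^11 / 3.63×10^14 = 1.20×10^-3 m = 1.20 mm.

≈ 1.20 mm/yr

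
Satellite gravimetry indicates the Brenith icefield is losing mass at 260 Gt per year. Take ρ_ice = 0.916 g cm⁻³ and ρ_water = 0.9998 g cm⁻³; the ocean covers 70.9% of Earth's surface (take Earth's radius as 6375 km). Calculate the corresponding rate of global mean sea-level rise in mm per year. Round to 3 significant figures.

ρ_w = 0.9998 g cm⁻³ = 999.8 kg m⁻³. Annual water volume added = 260 Gt / ρ_w = 2.600×10^14 kg / 999.8 kg m⁻³ = 2.601×10^11 m³.
Δh per year = 2.601×10^11 / 3.62×10^14 = 7.18×10^-4 m = 0.718 mm.

≈ 0.718 mm/yr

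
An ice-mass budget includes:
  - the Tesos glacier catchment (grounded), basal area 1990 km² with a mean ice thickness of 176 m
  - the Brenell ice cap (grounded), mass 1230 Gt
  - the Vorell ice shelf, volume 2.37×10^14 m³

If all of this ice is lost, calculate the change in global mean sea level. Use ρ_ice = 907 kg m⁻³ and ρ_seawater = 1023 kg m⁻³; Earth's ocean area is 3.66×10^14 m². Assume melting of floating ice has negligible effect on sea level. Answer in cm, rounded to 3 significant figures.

Tesos: ice volume = 1990 km² × 176 m = 350.2 km³; 350.2 × (907/1023) = 310.5 km³ of water.
Brenell: 1230 Gt = 1.230×10^15 kg; dividing by ρ_w = 1023 kg m⁻³ gives 1.202×10^12 m³ of water.
The Vorell ice shelf is floating and already displaces its own weight of water, so its melt adds essentially nothing to sea level.
Total added water ≈ 1.513×10^12 m³ over 3.66×10^14 m² → Δh = 4.13×10^-3 m = 0.413 cm.

≈ 0.413 cm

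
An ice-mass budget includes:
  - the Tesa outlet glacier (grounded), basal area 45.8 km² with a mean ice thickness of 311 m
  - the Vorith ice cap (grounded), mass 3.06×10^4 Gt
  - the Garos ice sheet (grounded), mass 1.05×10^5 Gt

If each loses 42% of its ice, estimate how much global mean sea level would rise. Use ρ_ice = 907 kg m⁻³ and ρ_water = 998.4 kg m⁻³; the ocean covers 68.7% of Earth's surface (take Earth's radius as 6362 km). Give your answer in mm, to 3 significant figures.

Tesa: ice volume = 45.8 km² × 311 m = 14.24 km³; 0.42 × 14.24 × (907/998.4) = 5.435 km³ of water.
Vorith: 0.42 × 3.06×10^4 Gt = 1.285×10^16 kg; dividing by ρ_w = 998.4 kg m⁻³ gives 1.287×10^13 m³ of water.
Garos: 0.42 × 1.05×10^5 Gt = 4.410×10^16 kg; dividing by ρ_w = 998.4 kg m⁻³ gives 4.417×10^13 m³ of water.
Total added water ≈ 5.705×10^13 m³ over 3.49×10^14 m² → Δh = 0.163 m = 163 mm.

≈ 163 mm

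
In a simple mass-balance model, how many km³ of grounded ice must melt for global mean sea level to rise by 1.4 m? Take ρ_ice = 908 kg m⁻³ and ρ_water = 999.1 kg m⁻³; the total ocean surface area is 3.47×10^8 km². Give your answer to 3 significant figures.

≈ 5.35×10^5 km³

Required water volume = Δh × A = 1.4 m × 3.47×10^14 m² = 4.858×10^14 m³ = 4.858×10^5 km³.
Ice volume = water volume × ρ_w/ρ_ice = 4.858×10^5 × 999.1/908 = 5.35×10^5 km³.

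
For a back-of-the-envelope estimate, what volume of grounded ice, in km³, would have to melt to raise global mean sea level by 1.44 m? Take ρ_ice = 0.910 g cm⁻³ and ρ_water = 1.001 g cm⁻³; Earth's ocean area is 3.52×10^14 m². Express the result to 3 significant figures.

Required water volume = Δh × A = 1.44 m × 3.52×10^14 m² = 5.069×10^14 m³ = 5.069×10^5 km³.
Ice volume = water volume × ρ_w/ρ_ice = 5.069×10^5 × 1001/910 = 5.58×10^5 km³.

≈ 5.58×10^5 km³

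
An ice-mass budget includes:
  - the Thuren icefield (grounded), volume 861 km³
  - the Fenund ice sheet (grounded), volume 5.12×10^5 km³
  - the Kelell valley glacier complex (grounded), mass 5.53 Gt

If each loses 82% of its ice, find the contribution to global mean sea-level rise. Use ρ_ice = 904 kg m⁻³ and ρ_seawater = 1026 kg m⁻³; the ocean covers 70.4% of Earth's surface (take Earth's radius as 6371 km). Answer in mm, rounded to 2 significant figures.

≈ 1000 mm

Thuren: 0.82 × 861 km³ × (904/1026) = 622.1 km³ of water.
Fenund: 0.82 × 5.12×10^5 km³ × (904/1026) = 3.699×10^5 km³ of water.
Kelell: 0.82 × 5.53 Gt = 4.535×10^12 kg; dividing by ρ_w = 1026 kg m⁻³ gives 4.420×10^9 m³ of water.
Total added water ≈ 3.705×10^14 m³ over 3.59×10^14 m² → Δh = 1.03 m = 1000 mm.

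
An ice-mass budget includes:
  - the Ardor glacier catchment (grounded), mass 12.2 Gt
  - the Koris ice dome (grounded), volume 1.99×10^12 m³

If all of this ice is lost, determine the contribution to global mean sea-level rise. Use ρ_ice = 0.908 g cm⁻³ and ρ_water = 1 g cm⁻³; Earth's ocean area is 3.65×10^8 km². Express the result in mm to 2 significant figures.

Ardor: 12.2 Gt = 1.220×10^13 kg; dividing by ρ_w = 1 g cm⁻³ = 1000 kg m⁻³ gives 1.220×10^10 m³ of water.
Koris: 1.99×10^12 m³ × (908/1000) = 1.807×10^12 m³ of water.
Total added water ≈ 1.819×10^12 m³ over 3.65×10^14 m² → Δh = 4.98×10^-3 m = 5.0 mm.

≈ 5.0 mm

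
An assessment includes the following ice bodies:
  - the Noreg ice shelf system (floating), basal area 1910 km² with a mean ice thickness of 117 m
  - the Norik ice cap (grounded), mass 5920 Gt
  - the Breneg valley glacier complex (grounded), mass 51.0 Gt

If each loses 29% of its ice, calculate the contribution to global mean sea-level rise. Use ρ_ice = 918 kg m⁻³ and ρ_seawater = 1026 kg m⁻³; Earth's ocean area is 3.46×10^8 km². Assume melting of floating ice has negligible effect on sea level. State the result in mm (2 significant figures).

The Noreg ice shelf system is floating and already displaces its own weight of water, so its melt adds essentially nothing to sea level.
Norik: 0.29 × 5920 Gt = 1.717×10^15 kg; dividing by ρ_w = 1026 kg m⁻³ gives 1.673×10^12 m³ of water.
Breneg: 0.29 × 51.0 Gt = 1.479×10^13 kg; dividing by ρ_w = 1026 kg m⁻³ gives 1.442×10^10 m³ of water.
Total added water ≈ 1.688×10^12 m³ over 3.46×10^14 m² → Δh = 4.88×10^-3 m = 4.9 mm.

≈ 4.9 mm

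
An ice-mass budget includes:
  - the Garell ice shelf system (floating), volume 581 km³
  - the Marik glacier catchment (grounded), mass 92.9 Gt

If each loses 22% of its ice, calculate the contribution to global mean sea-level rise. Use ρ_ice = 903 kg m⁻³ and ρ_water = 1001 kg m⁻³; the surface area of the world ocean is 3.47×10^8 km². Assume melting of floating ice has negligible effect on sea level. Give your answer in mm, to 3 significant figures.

≈ 0.0588 mm

The Garell ice shelf system is floating and already displaces its own weight of water, so its melt adds essentially nothing to sea level.
Marik: 0.22 × 92.9 Gt = 2.044×10^13 kg; dividing by ρ_w = 1001 kg m⁻³ gives 2.042×10^10 m³ of water.
Total added water ≈ 2.042×10^10 m³ over 3.47×10^14 m² → Δh = 5.88×10^-5 m = 0.0588 mm.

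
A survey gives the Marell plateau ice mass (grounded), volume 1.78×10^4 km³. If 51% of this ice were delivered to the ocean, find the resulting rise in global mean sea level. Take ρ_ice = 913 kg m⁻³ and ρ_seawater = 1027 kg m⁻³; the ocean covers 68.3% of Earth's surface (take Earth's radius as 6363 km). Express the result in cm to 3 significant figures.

Marell: 0.51 × 1.78×10^4 km³ × (913/1027) = 8070 km³ of water.
Spread over 3.47×10^14 m² of ocean, Δh = 8.070×10^12 / 3.47×10^14 = 0.0232 m = 2.32 cm.

≈ 2.32 cm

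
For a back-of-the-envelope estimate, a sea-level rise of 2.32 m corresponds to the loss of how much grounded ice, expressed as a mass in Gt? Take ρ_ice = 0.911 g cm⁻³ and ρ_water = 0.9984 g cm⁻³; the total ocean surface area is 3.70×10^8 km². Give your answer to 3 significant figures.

Required water volume = Δh × A = 2.32 m × 3.70×10^14 m² = 8.584×10^14 m³.
ρ_w = 0.9984 g cm⁻³ = 998.4 kg m⁻³, so the mass of water = 8.584×10^14 m³ × 998.4 kg m⁻³ = 8.570×10^17 kg = 8.57×10^5 Gt (and the same mass of ice, by conservation).

≈ 8.57×10^5 Gt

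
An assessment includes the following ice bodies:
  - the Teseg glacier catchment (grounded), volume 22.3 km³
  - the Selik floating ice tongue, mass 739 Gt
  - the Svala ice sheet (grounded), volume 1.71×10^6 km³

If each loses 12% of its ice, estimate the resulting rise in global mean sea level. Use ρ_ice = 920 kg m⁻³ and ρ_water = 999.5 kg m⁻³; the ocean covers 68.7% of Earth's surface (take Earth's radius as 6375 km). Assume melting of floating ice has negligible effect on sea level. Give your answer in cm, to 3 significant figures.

Teseg: 0.12 × 22.3 km³ × (920/999.5) = 2.463 km³ of water.
The Selik floating ice tongue is floating and already displaces its own weight of water, so its melt adds essentially nothing to sea level.
Svala: 0.12 × 1.71×10^6 km³ × (920/999.5) = 1.889×10^5 km³ of water.
Total added water ≈ 1.889×10^14 m³ over 3.51×10^14 m² → Δh = 0.538 m = 53.8 cm.

≈ 53.8 cm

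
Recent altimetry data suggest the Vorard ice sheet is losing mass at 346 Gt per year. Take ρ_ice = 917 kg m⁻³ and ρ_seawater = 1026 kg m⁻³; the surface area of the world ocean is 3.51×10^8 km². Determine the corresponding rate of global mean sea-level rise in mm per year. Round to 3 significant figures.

≈ 0.961 mm/yr

ρ_w = 1026 kg m⁻³. Annual water volume added = 346 Gt / ρ_w = 3.460×10^14 kg / 1026 kg m⁻³ = 3.372×10^11 m³.
Δh per year = 3.372×10^11 / 3.51×10^14 = 9.61×10^-4 m = 0.961 mm.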